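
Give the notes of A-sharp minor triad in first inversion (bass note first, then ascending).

C#, E#, A#

A-sharp minor triad = A#–C#–E#; first inversion → third (C#) lowest.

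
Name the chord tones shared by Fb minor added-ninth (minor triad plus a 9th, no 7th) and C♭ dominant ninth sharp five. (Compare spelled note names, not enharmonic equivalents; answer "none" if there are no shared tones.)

Cb

Fb minor added-ninth = Fb, Abb, Cb, Gb.
C♭ dominant ninth sharp five = Cb, Eb, G, Bbb, Db.
Shared: Cb.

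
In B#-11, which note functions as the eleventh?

E#

Root of B#-11 = B#. The 11th is a perfect 11th: B# up a perfect 11th → E#.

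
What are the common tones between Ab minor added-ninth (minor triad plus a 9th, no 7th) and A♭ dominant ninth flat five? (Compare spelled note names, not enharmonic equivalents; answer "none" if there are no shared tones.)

A-flat B-flat

Ab minor added-ninth: A-flat C-flat E-flat B-flat
A♭ dominant ninth flat five: A-flat C E-double-flat G-flat B-flat
Common to both → A-flat, B-flat.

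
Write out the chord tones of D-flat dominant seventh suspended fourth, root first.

Root D-flat, quality dominant seventh suspended fourth:
Root: D-flat
Perfect 4th (4th): G-flat
Perfect 5th (5th): A-flat
Minor 7th (7th): C-flat

D-flat  G-flat  A-flat  C-flat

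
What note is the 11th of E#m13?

A#

Root of E#m13 = E#. The 11th is a perfect 11th: E# up a perfect 11th → A#.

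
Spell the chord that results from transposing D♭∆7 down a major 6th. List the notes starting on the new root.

F♭ – A♭ – C♭ – E♭

D♭ down a major 6th → F♭. New chord: F♭ major seventh.
F♭ — root
A♭ — major 3rd
C♭ — perfect 5th
E♭ — major 7th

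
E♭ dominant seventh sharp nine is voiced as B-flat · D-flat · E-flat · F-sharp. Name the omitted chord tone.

G

E♭ dominant seventh sharp nine = E-flat, G, B-flat, D-flat, F-sharp. The voicing lacks the 3rd (major 3rd), G.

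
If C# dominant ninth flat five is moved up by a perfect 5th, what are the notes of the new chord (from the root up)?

G-sharp, B-sharp, D, F-sharp, A-sharp

Transposed root: C-sharp → G-sharp (perfect 5th up). So we spell G-sharp dominant ninth flat five:
G-sharp — root
B-sharp — major 3rd
D — diminished 5th
F-sharp — minor 7th
A-sharp — major 9th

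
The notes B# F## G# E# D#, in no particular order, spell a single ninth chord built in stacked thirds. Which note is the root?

E#

Stacking in thirds gives E# – G# – B# – D# – F##, so E# is the root — E# minor ninth.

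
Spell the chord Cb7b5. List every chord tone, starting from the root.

Cb7b5: dominant seventh flat five on Cb.
Cb — root
Eb — major 3rd
Gbb — diminished 5th
Bbb — minor 7th

Cb, Eb, Gbb, Bbb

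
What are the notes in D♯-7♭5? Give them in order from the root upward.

D♯-7♭5: half-diminished seventh on D#.
D# — root
F# — minor 3rd
A — diminished 5th
C# — minor 7th

D# – F# – A – C#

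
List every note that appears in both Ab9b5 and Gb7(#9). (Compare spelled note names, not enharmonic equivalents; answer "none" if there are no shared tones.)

Ab9b5: Ab C Ebb Gb Bb
Gb7(#9): Gb Bb Db Fb A
Common to both → Gb, Bb.

Gb  Bb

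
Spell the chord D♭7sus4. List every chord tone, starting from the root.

Root D♭, quality dominant seventh suspended fourth:
root → D♭
4th (perfect 4th) → G♭
5th (perfect 5th) → A♭
7th (minor 7th) → C♭

D♭, G♭, A♭, C♭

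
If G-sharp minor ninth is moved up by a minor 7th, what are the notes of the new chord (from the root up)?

F#, A, C#, E, G#

Transposed root: G# → F# (minor 7th up). So we spell F# minor ninth:
F# — root
A — minor 3rd
C# — perfect 5th
E — minor 7th
G# — major 9th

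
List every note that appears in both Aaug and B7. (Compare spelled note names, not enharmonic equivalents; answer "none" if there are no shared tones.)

Aaug = A, C♯, E♯.
B7 = B, D♯, F♯, A.
Shared: A.

A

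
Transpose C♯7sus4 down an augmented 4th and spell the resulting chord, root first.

G  C  D  F

C# down an augmented 4th → G. New chord: G dominant seventh suspended fourth.
Root: G
Perfect 4th (4th): C
Perfect 5th (5th): D
Minor 7th (7th): F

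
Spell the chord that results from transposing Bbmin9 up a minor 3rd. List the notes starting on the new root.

Db – Fb – Ab – Cb – Eb

A minor 3rd up from Bb is Db, so the new chord is Db minor ninth.
Root: Db
Minor 3rd (3rd): Fb
Perfect 5th (5th): Ab
Minor 7th (7th): Cb
Major 9th (9th): Eb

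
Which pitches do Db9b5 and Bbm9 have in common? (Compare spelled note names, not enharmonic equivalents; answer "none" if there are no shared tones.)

D♭ – F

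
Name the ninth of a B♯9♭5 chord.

Root of B♯9♭5 = B♯. The 9th is a major 9th: B♯ up a major 9th → C𝄪.

C𝄪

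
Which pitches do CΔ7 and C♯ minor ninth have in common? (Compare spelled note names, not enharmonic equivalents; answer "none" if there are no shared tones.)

CΔ7: C E G B
C♯ minor ninth: C# E G# B D#
Common to both → E, B.

E B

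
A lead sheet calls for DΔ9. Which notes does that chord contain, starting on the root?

Root D, quality major ninth:
- root: D
- major 3rd: F♯
- perfect 5th: A
- major 7th: C♯
- major 9th: E

D F♯ A C♯ E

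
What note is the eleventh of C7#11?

C7#11 is built on C; its 11th is an augmented 11th above the root.
A fourth above C uses the letter F, and the augmented 11th above C is F♯.

F♯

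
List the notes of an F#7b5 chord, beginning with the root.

Root F#, quality dominant seventh flat five:
- root: F#
- major 3rd: A#
- diminished 5th: C
- minor 7th: E

F# – A# – C – E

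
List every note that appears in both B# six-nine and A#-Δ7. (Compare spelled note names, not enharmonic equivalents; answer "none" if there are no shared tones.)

G##

B# six-nine = B#, D##, F##, G##, C##.
A#-Δ7 = A#, C#, E#, G##.
Shared: G##.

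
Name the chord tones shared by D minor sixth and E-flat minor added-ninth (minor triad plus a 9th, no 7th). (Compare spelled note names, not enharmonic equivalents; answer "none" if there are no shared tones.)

D minor sixth = D, F, A, B.
E-flat minor added-ninth = E-flat, G-flat, B-flat, F.
Shared: F.

F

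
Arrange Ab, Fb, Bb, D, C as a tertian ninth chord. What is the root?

Stacking in thirds gives Bb – D – Fb – Ab – C, so Bb is the root — Bb dominant ninth flat five.

Bb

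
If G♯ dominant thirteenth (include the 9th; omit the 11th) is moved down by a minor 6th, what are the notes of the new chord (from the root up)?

A minor 6th down from G-sharp is B-sharp, so the new chord is B-sharp dominant thirteenth.
root → B-sharp
3rd (major 3rd) → D-double-sharp
5th (perfect 5th) → F-double-sharp
7th (minor 7th) → A-sharp
9th (major 9th) → C-double-sharp
13th (major 13th) → G-double-sharp

B-sharp  D-double-sharp  F-double-sharp  A-sharp  C-double-sharp  G-double-sharp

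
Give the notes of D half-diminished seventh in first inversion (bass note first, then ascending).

F, Ab, C, D

In root position, D half-diminished seventh is D–F–Ab–C.
First inversion puts the third (F) in the bass.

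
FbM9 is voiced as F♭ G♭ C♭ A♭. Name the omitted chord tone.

E♭

The full FbM9 chord is F♭, A♭, C♭, E♭, G♭.
Comparing with the voicing, the major 7th (7th) — E♭ — is absent.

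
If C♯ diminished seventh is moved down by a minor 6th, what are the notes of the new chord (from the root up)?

E-sharp, G-sharp, B, D

A minor 6th down from C-sharp is E-sharp, so the new chord is E-sharp diminished seventh.
Root: E-sharp
Minor 3rd (3rd): G-sharp
Diminished 5th (5th): B
Diminished 7th (7th): D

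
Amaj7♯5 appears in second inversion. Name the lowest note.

E♯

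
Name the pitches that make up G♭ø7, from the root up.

Root Gb, quality half-diminished seventh:
- root: Gb
- minor 3rd: Bbb
- diminished 5th: Dbb
- minor 7th: Fb

Gb, Bbb, Dbb, Fb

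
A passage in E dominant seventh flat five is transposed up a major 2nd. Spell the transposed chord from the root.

F-sharp, A-sharp, C, E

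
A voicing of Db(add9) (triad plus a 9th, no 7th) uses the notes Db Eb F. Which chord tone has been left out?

Db(add9) = Db, F, Ab, Eb. The voicing lacks the 5th (perfect 5th), Ab.

Ab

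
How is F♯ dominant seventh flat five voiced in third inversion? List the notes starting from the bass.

E – F-sharp – A-sharp – C

In root position, F♯ dominant seventh flat five is F-sharp–A-sharp–C–E.
Third inversion puts the seventh (E) in the bass.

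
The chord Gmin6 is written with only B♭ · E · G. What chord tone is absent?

D

Gmin6 = G, B♭, D, E. The voicing lacks the 5th (perfect 5th), D.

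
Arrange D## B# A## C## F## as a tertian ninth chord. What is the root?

B#

Stacking in thirds gives B# – D## – F## – A## – C##, so B# is the root — B# major ninth.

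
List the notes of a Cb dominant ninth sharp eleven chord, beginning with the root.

Root Cb, quality dominant ninth sharp eleven:
- root: Cb
- major 3rd: Eb
- perfect 5th: Gb
- minor 7th: Bbb
- major 9th: Db
- augmented 11th: F

Cb, Eb, Gb, Bbb, Db, F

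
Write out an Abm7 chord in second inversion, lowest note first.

In root position, Abm7 is Ab–Cb–Eb–Gb.
Second inversion puts the fifth (Eb) in the bass.

Eb  Gb  Ab  Cb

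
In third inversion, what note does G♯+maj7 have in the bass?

F𝄪

G♯+maj7 = G♯–B♯–D𝄪–F𝄪. Third inversion → seventh in the bass = F𝄪.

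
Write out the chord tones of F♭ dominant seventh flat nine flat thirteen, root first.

F♭ dominant seventh flat nine flat thirteen is a dominant seventh flat nine flat thirteen built on F♭.
- root: F♭
- major 3rd: A♭
- perfect 5th: C♭
- minor 7th: E𝄫
- minor 9th: G𝄫
- minor 13th: D𝄫

F♭ – A♭ – C♭ – E𝄫 – G𝄫 – D𝄫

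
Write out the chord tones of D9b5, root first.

D9b5 is a dominant ninth flat five built on D.
Root: D
Major 3rd (3rd): F#
Diminished 5th (5th): Ab
Minor 7th (7th): C
Major 9th (9th): E

D, F#, Ab, C, E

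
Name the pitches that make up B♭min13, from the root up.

B♭min13 is a minor thirteenth built on Bb.
Root: Bb
Minor 3rd (3rd): Db
Perfect 5th (5th): F
Minor 7th (7th): Ab
Major 9th (9th): C
Perfect 11th (11th): Eb
Major 13th (13th): G

Bb – Db – F – Ab – C – Eb – G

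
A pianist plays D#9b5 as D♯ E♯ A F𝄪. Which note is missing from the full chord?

The full D#9b5 chord is D♯, F𝄪, A, C♯, E♯.
Comparing with the voicing, the minor 7th (7th) — C♯ — is absent.

C♯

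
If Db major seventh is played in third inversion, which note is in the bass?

Db major seventh = D-flat–F–A-flat–C. Third inversion → seventh in the bass = C.

C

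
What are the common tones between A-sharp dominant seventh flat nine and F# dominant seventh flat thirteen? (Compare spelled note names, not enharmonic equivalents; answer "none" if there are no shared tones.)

A-sharp

A-sharp dominant seventh flat nine: A-sharp C-double-sharp E-sharp G-sharp B
F# dominant seventh flat thirteen: F-sharp A-sharp C-sharp E D
Common to both → A-sharp.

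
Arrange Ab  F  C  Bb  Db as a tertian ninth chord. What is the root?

Bb

Arranged so that each adjacent pair is a third by letter name: Bb – Db – F – Ab – C.
The bottom of that stack, Bb, is the root (this is Bb minor ninth).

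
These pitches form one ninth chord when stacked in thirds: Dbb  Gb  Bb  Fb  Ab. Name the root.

Gb

Arranged so that each adjacent pair is a third by letter name: Gb – Bb – Dbb – Fb – Ab.
The bottom of that stack, Gb, is the root (this is Gb dominant ninth flat five).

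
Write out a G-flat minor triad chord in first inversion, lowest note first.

Bbb – Db – Gb

In root position, G-flat minor triad is Gb–Bbb–Db.
First inversion puts the third (Bbb) in the bass.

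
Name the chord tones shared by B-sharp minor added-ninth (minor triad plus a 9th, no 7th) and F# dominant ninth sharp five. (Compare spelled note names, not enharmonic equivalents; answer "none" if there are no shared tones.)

B-sharp minor added-ninth = B-sharp, D-sharp, F-double-sharp, C-double-sharp.
F# dominant ninth sharp five = F-sharp, A-sharp, C-double-sharp, E, G-sharp.
Shared: C-double-sharp.

C-double-sharp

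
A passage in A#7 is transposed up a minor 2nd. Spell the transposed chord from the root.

B  D♯  F♯  A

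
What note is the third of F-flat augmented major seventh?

Root of F-flat augmented major seventh = F-flat. The 3rd is a major 3rd: F-flat up a major 3rd → A-flat.

A-flat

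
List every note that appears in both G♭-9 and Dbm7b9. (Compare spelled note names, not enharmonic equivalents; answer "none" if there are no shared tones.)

G♭-9: Gb Bbb Db Fb Ab
Dbm7b9: Db Fb Ab Cb Ebb
Common to both → Db, Fb, Ab.

Db, Fb, Ab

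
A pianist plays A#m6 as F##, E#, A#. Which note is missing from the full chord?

C#

The full A#m6 chord is A#, C#, E#, F##.
Comparing with the voicing, the minor 3rd (3rd) — C# — is absent.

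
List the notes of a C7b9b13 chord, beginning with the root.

C7b9b13: dominant seventh flat nine flat thirteen on C.
root → C
3rd (major 3rd) → E
5th (perfect 5th) → G
7th (minor 7th) → Bb
9th (minor 9th) → Db
13th (minor 13th) → Ab

C  E  G  Bb  Db  Ab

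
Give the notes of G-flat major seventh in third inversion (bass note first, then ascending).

In root position, G-flat major seventh is Gb–Bb–Db–F.
Third inversion puts the seventh (F) in the bass.

F Gb Bb Db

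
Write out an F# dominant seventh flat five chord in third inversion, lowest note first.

F# dominant seventh flat five = F#–A#–C–E; third inversion → seventh (E) lowest.

E – F# – A# – C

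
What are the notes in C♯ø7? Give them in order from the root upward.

C♯, E, G, B

C♯ø7: half-diminished seventh on C♯.
root → C♯
3rd (minor 3rd) → E
5th (diminished 5th) → G
7th (minor 7th) → B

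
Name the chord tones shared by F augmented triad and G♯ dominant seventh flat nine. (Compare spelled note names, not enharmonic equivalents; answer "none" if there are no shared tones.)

A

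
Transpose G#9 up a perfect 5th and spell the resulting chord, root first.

G# up a perfect 5th → D#. New chord: D# dominant ninth.
Root: D#
Major 3rd (3rd): F##
Perfect 5th (5th): A#
Minor 7th (7th): C#
Major 9th (9th): E#

D#, F##, A#, C#, E#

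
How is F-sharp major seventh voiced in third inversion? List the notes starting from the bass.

In root position, F-sharp major seventh is F#–A#–C#–E#.
Third inversion puts the seventh (E#) in the bass.

E#, F#, A#, C#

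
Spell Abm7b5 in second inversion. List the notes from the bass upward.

Ebb – Gb – Ab – Cb

In root position, Abm7b5 is Ab–Cb–Ebb–Gb.
Second inversion puts the fifth (Ebb) in the bass.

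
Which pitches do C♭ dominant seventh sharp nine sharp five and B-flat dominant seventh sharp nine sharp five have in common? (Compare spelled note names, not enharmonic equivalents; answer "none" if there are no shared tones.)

C♭ dominant seventh sharp nine sharp five: C-flat E-flat G B-double-flat D
B-flat dominant seventh sharp nine sharp five: B-flat D F-sharp A-flat C-sharp
Common to both → D.

D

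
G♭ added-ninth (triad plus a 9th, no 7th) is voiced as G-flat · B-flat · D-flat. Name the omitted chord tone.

A-flat

The full G♭ added-ninth chord is G-flat, B-flat, D-flat, A-flat.
Comparing with the voicing, the major 9th (9th) — A-flat — is absent.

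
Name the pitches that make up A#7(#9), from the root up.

Root A♯, quality dominant seventh sharp nine:
Root: A♯
Major 3rd (3rd): C𝄪
Perfect 5th (5th): E♯
Minor 7th (7th): G♯
Augmented 9th (9th): B𝄪

A♯ – C𝄪 – E♯ – G♯ – B𝄪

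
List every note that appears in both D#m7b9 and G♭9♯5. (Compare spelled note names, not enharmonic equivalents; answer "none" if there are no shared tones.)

none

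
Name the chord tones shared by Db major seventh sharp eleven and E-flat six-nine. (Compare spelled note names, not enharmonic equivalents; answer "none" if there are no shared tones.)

F, C, G

Db major seventh sharp eleven = D-flat, F, A-flat, C, G.
E-flat six-nine = E-flat, G, B-flat, C, F.
Shared: F, C, G.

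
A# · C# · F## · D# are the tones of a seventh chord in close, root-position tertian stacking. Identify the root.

Arranged so that each adjacent pair is a third by letter name: D# – F## – A# – C#.
The bottom of that stack, D#, is the root (this is D# dominant seventh).

D#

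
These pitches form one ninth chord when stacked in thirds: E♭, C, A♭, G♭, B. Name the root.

A♭

Arranged so that each adjacent pair is a third by letter name: A♭ – C – E♭ – G♭ – B.
The bottom of that stack, A♭, is the root (this is A♭ dominant seventh sharp nine).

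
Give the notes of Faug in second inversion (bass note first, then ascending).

C# F A

In root position, Faug is F–A–C#.
Second inversion puts the fifth (C#) in the bass.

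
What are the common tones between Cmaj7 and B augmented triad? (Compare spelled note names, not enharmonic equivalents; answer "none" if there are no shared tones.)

Cmaj7 = C, E, G, B.
B augmented triad = B, D#, F##.
Shared: B.

B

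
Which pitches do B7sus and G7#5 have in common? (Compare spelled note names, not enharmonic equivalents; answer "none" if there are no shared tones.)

B

B7sus = B, E, F#, A.
G7#5 = G, B, D#, F.
Shared: B.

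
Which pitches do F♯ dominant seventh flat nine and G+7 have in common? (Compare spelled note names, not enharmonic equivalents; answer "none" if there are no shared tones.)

G

F♯ dominant seventh flat nine = F#, A#, C#, E, G.
G+7 = G, B, D#, F.
Shared: G.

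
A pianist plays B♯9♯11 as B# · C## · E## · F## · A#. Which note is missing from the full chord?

The full B♯9♯11 chord is B#, D##, F##, A#, C##, E##.
Comparing with the voicing, the major 3rd (3rd) — D## — is absent.

D##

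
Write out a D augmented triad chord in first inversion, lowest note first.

F#, A#, D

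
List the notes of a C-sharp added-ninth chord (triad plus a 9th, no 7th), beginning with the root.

C-sharp added-ninth: added-ninth on C#.
Root: C#
Major 3rd (3rd): E#
Perfect 5th (5th): G#
Major 9th (9th): D#

C# E# G# D#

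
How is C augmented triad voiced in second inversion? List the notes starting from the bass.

G-sharp C E

C augmented triad = C–E–G-sharp; second inversion → fifth (G-sharp) lowest.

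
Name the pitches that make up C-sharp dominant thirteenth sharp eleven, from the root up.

C♯, E♯, G♯, B, D♯, F𝄪, A♯

C-sharp dominant thirteenth sharp eleven is a dominant thirteenth sharp eleven built on C♯.
Root: C♯
Major 3rd (3rd): E♯
Perfect 5th (5th): G♯
Minor 7th (7th): B
Major 9th (9th): D♯
Augmented 11th (11th): F𝄪
Major 13th (13th): A♯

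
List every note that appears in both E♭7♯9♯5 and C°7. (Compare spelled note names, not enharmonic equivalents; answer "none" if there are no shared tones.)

Eb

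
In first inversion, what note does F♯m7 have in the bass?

F♯m7 = F#–A–C#–E. First inversion → third in the bass = A.

A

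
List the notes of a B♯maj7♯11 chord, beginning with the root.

B♯ – D𝄪 – F𝄪 – A𝄪 – E𝄪

B♯maj7♯11: major seventh sharp eleven on B♯.
- root: B♯
- major 3rd: D𝄪
- perfect 5th: F𝄪
- major 7th: A𝄪
- augmented 11th: E𝄪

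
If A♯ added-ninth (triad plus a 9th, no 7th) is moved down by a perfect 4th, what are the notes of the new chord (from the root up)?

A♯ down a perfect 4th → E♯. New chord: E♯ added-ninth.
root → E♯
3rd (major 3rd) → G𝄪
5th (perfect 5th) → B♯
9th (major 9th) → F𝄪

E♯ G𝄪 B♯ F𝄪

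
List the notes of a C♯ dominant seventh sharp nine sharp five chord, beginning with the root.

C♯ dominant seventh sharp nine sharp five: dominant seventh sharp nine sharp five on C#.
C# — root
E# — major 3rd
G## — augmented 5th
B — minor 7th
D## — augmented 9th

C#  E#  G##  B  D##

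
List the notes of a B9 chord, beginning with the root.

B  D♯  F♯  A  C♯

Root B, quality dominant ninth:
Root: B
Major 3rd (3rd): D♯
Perfect 5th (5th): F♯
Minor 7th (7th): A
Major 9th (9th): C♯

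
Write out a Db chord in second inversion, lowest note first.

In root position, Db is Db–F–Ab.
Second inversion puts the fifth (Ab) in the bass.

Ab, Db, F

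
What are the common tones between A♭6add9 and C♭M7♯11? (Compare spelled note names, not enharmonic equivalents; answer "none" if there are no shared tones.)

Eb  F  Bb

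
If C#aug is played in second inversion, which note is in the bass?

C#aug in root position is C#–E#–G##.
Second inversion places the fifth in the bass, which is G##.

G##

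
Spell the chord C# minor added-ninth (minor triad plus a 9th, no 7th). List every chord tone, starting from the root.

Root C-sharp, quality minor added-ninth:
- root: C-sharp
- minor 3rd: E
- perfect 5th: G-sharp
- major 9th: D-sharp

C-sharp, E, G-sharp, D-sharp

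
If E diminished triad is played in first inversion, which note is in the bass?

G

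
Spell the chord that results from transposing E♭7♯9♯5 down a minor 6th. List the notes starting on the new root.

G  B  D#  F  A#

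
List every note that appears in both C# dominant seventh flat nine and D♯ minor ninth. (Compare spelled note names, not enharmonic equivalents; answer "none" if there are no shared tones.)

C# dominant seventh flat nine = C♯, E♯, G♯, B, D.
D♯ minor ninth = D♯, F♯, A♯, C♯, E♯.
Shared: C♯, E♯.

C♯ E♯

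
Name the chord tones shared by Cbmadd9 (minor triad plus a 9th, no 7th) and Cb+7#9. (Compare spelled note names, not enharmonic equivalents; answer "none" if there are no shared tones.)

Cbmadd9: Cb Ebb Gb Db
Cb+7#9: Cb Eb G Bbb D
Common to both → Cb.

Cb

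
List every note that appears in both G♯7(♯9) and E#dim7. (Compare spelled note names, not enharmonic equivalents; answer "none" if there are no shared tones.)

G#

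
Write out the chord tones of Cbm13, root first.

C♭, E𝄫, G♭, B𝄫, D♭, F♭, A♭

Cbm13 is a minor thirteenth built on C♭.
root → C♭
3rd (minor 3rd) → E𝄫
5th (perfect 5th) → G♭
7th (minor 7th) → B𝄫
9th (major 9th) → D♭
11th (perfect 11th) → F♭
13th (major 13th) → A♭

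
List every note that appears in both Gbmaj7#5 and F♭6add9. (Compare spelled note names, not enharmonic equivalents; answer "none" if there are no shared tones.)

Gb

Gbmaj7#5: Gb Bb D F
F♭6add9: Fb Ab Cb Db Gb
Common to both → Gb.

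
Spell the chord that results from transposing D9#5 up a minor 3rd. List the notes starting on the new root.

A minor 3rd up from D is F, so the new chord is F dominant ninth sharp five.
Root: F
Major 3rd (3rd): A
Augmented 5th (5th): C#
Minor 7th (7th): Eb
Major 9th (9th): G

F  A  C#  Eb  G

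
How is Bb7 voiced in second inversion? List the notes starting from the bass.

Bb7 = Bb–D–F–Ab; second inversion → fifth (F) lowest.

F – Ab – Bb – D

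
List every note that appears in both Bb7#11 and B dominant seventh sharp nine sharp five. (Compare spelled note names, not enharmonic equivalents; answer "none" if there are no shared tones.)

none

Bb7#11: B♭ D F A♭ E
B dominant seventh sharp nine sharp five: B D♯ F𝄪 A C𝄪
Common to both → none.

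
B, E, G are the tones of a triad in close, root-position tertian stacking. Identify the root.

Stacking in thirds gives E – G – B, so E is the root — E minor triad.

E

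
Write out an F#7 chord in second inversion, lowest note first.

C#  E  F#  A#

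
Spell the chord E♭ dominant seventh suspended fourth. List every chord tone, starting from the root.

E♭ dominant seventh suspended fourth is a dominant seventh suspended fourth built on Eb.
Eb — root
Ab — perfect 4th
Bb — perfect 5th
Db — minor 7th

Eb Ab Bb Db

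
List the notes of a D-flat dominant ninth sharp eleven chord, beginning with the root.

Db F Ab Cb Eb G

D-flat dominant ninth sharp eleven: dominant ninth sharp eleven on Db.
root → Db
3rd (major 3rd) → F
5th (perfect 5th) → Ab
7th (minor 7th) → Cb
9th (major 9th) → Eb
11th (augmented 11th) → G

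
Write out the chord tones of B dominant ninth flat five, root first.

B, D♯, F, A, C♯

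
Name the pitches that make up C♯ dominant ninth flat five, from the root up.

C#  E#  G  B  D#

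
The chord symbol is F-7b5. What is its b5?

Cb

Root of F-7b5 = F. The 5th is a diminished 5th: F up a diminished 5th → Cb.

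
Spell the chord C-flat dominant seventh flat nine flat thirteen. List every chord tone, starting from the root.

Root Cb, quality dominant seventh flat nine flat thirteen:
- root: Cb
- major 3rd: Eb
- perfect 5th: Gb
- minor 7th: Bbb
- minor 9th: Dbb
- minor 13th: Abb

Cb, Eb, Gb, Bbb, Dbb, Abb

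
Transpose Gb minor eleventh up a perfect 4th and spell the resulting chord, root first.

G-flat up a perfect 4th → C-flat. New chord: C-flat minor eleventh.
root → C-flat
3rd (minor 3rd) → E-double-flat
5th (perfect 5th) → G-flat
7th (minor 7th) → B-double-flat
9th (major 9th) → D-flat
11th (perfect 11th) → F-flat

C-flat – E-double-flat – G-flat – B-double-flat – D-flat – F-flat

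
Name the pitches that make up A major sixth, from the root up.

A major sixth: major sixth on A.
A — root
C-sharp — major 3rd
E — perfect 5th
F-sharp — major 6th

A – C-sharp – E – F-sharp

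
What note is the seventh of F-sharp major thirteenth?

Root of F-sharp major thirteenth = F#. The 7th is a major 7th: F# up a major 7th → E#.

E#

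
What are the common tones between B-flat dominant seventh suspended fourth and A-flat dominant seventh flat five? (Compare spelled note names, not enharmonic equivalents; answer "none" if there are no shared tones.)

B-flat dominant seventh suspended fourth: B-flat E-flat F A-flat
A-flat dominant seventh flat five: A-flat C E-double-flat G-flat
Common to both → A-flat.

A-flat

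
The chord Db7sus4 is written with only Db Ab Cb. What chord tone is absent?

Gb

Db7sus4 = Db, Gb, Ab, Cb. The voicing lacks the 4th (perfect 4th), Gb.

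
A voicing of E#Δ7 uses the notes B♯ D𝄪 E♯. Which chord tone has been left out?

E#Δ7 = E♯, G𝄪, B♯, D𝄪. The voicing lacks the 3rd (major 3rd), G𝄪.

G𝄪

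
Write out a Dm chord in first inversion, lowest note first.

F, A, D

In root position, Dm is D–F–A.
First inversion puts the third (F) in the bass.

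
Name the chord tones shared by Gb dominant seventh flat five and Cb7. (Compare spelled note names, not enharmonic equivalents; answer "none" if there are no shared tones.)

Gb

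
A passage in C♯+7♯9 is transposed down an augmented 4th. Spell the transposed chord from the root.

G, B, D#, F, A#

Transposed root: C# → G (augmented 4th down). So we spell G dominant seventh sharp nine sharp five:
Root: G
Major 3rd (3rd): B
Augmented 5th (5th): D#
Minor 7th (7th): F
Augmented 9th (9th): A#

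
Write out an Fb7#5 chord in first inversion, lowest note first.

Ab C Ebb Fb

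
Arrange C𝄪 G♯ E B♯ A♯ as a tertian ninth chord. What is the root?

A♯

Stacking in thirds gives A♯ – C𝄪 – E – G♯ – B♯, so A♯ is the root — A♯ dominant ninth flat five.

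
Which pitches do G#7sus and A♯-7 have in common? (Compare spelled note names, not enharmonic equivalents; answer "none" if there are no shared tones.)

G#7sus = G#, C#, D#, F#.
A♯-7 = A#, C#, E#, G#.
Shared: G#, C#.

G#, C#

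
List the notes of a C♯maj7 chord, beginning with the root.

C♯maj7: major seventh on C#.
C# — root
E# — major 3rd
G# — perfect 5th
B# — major 7th

C#  E#  G#  B#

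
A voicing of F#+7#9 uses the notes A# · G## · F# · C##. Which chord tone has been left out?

E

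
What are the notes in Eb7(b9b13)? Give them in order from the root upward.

Eb – G – Bb – Db – Fb – Cb

Eb7(b9b13): dominant seventh flat nine flat thirteen on Eb.
Root: Eb
Major 3rd (3rd): G
Perfect 5th (5th): Bb
Minor 7th (7th): Db
Minor 9th (9th): Fb
Minor 13th (13th): Cb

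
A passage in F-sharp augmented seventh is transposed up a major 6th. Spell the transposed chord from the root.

A major 6th up from F♯ is D♯, so the new chord is D♯ augmented seventh.
Root: D♯
Major 3rd (3rd): F𝄪
Augmented 5th (5th): A𝄪
Minor 7th (7th): C♯

D♯, F𝄪, A𝄪, C♯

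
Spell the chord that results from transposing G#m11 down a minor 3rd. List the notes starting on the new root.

Transposed root: G# → E# (minor 3rd down). So we spell E# minor eleventh:
Root: E#
Minor 3rd (3rd): G#
Perfect 5th (5th): B#
Minor 7th (7th): D#
Major 9th (9th): F##
Perfect 11th (11th): A#

E# G# B# D# F## A#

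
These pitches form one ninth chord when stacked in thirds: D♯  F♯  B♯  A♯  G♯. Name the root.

Stacking in thirds gives G♯ – B♯ – D♯ – F♯ – A♯, so G♯ is the root — G♯ dominant ninth.

G♯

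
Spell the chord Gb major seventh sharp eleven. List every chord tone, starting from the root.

G-flat, B-flat, D-flat, F, C

Gb major seventh sharp eleven: major seventh sharp eleven on G-flat.
- root: G-flat
- major 3rd: B-flat
- perfect 5th: D-flat
- major 7th: F
- augmented 11th: C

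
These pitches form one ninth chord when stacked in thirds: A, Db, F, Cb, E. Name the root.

Db

Arranged so that each adjacent pair is a third by letter name: Db – F – A – Cb – E.
The bottom of that stack, Db, is the root (this is Db dominant seventh sharp nine sharp five).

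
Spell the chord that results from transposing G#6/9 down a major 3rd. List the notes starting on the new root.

E G# B C# F#

A major 3rd down from G# is E, so the new chord is E six-nine.
Root: E
Major 3rd (3rd): G#
Perfect 5th (5th): B
Major 6th (6th): C#
Major 9th (9th): F#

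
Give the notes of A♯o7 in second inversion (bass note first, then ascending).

E, G, A#, C#

In root position, A♯o7 is A#–C#–E–G.
Second inversion puts the fifth (E) in the bass.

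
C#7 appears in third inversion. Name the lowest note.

B

C#7 = C♯–E♯–G♯–B. Third inversion → seventh in the bass = B.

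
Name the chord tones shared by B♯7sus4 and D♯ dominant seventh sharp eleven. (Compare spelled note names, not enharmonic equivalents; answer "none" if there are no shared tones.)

F##  A#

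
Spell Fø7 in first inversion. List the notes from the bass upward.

Ab, Cb, Eb, F

In root position, Fø7 is F–Ab–Cb–Eb.
First inversion puts the third (Ab) in the bass.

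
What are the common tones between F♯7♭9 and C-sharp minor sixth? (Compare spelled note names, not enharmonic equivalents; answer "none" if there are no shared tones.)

A♯  C♯  E

F♯7♭9: F♯ A♯ C♯ E G
C-sharp minor sixth: C♯ E G♯ A♯
Common to both → A♯, C♯, E.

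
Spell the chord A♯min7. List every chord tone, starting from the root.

A# – C# – E# – G#

Root A#, quality minor seventh:
- root: A#
- minor 3rd: C#
- perfect 5th: E#
- minor 7th: G#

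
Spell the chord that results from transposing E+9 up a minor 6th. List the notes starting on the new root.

C E G♯ B♭ D

A minor 6th up from E is C, so the new chord is C dominant ninth sharp five.
root → C
3rd (major 3rd) → E
5th (augmented 5th) → G♯
7th (minor 7th) → B♭
9th (major 9th) → D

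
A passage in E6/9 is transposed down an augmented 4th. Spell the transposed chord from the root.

An augmented 4th down from E is Bb, so the new chord is Bb six-nine.
root → Bb
3rd (major 3rd) → D
5th (perfect 5th) → F
6th (major 6th) → G
9th (major 9th) → C

Bb, D, F, G, C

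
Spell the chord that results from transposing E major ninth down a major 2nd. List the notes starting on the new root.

D  F#  A  C#  E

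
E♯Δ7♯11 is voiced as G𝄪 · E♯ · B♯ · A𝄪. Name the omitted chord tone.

The full E♯Δ7♯11 chord is E♯, G𝄪, B♯, D𝄪, A𝄪.
Comparing with the voicing, the major 7th (7th) — D𝄪 — is absent.

D𝄪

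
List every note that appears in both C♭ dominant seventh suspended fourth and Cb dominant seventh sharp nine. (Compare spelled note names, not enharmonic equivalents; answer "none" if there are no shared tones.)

C♭ dominant seventh suspended fourth: C-flat F-flat G-flat B-double-flat
Cb dominant seventh sharp nine: C-flat E-flat G-flat B-double-flat D
Common to both → C-flat, G-flat, B-double-flat.

C-flat, G-flat, B-double-flat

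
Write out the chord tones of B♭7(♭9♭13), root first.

B♭ – D – F – A♭ – C♭ – G♭

Root B♭, quality dominant seventh flat nine flat thirteen:
- root: B♭
- major 3rd: D
- perfect 5th: F
- minor 7th: A♭
- minor 9th: C♭
- minor 13th: G♭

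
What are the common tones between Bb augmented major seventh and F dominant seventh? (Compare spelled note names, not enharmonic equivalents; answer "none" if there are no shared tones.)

A

Bb augmented major seventh = B-flat, D, F-sharp, A.
F dominant seventh = F, A, C, E-flat.
Shared: A.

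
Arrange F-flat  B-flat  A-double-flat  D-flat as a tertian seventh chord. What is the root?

B-flat

Arranged so that each adjacent pair is a third by letter name: B-flat – D-flat – F-flat – A-double-flat.
The bottom of that stack, B-flat, is the root (this is B-flat diminished seventh).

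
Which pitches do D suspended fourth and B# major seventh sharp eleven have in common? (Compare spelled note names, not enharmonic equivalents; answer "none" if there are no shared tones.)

D suspended fourth: D G A
B# major seventh sharp eleven: B-sharp D-double-sharp F-double-sharp A-double-sharp E-double-sharp
Common to both → none.

none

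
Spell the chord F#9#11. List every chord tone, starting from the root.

F#9#11: dominant ninth sharp eleven on F♯.
root → F♯
3rd (major 3rd) → A♯
5th (perfect 5th) → C♯
7th (minor 7th) → E
9th (major 9th) → G♯
11th (augmented 11th) → B♯

F♯ – A♯ – C♯ – E – G♯ – B♯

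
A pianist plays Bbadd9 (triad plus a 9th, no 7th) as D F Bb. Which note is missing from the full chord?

Bbadd9 = Bb, D, F, C. The voicing lacks the 9th (major 9th), C.

C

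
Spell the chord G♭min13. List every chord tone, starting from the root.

G♭  B𝄫  D♭  F♭  A♭  C♭  E♭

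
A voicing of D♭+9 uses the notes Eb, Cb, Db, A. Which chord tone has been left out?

F

D♭+9 = Db, F, A, Cb, Eb. The voicing lacks the 3rd (major 3rd), F.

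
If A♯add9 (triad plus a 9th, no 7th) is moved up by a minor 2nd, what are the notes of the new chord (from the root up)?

A minor 2nd up from A# is B, so the new chord is B added-ninth.
B — root
D# — major 3rd
F# — perfect 5th
C# — major 9th

B  D#  F#  C#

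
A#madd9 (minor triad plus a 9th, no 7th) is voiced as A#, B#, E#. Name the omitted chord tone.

A#madd9 = A#, C#, E#, B#. The voicing lacks the 3rd (minor 3rd), C#.

C#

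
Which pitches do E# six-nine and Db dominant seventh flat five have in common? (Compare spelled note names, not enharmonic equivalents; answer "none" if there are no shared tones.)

E# six-nine = E-sharp, G-double-sharp, B-sharp, C-double-sharp, F-double-sharp.
Db dominant seventh flat five = D-flat, F, A-double-flat, C-flat.
Shared: none.

none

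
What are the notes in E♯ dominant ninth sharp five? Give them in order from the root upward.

E-sharp, G-double-sharp, B-double-sharp, D-sharp, F-double-sharp

Root E-sharp, quality dominant ninth sharp five:
Root: E-sharp
Major 3rd (3rd): G-double-sharp
Augmented 5th (5th): B-double-sharp
Minor 7th (7th): D-sharp
Major 9th (9th): F-double-sharp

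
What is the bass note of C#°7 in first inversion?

C#°7 = C#–E–G–Bb. First inversion → third in the bass = E.

E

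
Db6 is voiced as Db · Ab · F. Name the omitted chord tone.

Bb

Db6 = Db, F, Ab, Bb. The voicing lacks the 6th (major 6th), Bb.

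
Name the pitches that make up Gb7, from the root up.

Gb, Bb, Db, Fb

Root Gb, quality dominant seventh:
root → Gb
3rd (major 3rd) → Bb
5th (perfect 5th) → Db
7th (minor 7th) → Fb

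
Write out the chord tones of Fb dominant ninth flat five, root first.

Fb – Ab – Cbb – Ebb – Gb

Fb dominant ninth flat five: dominant ninth flat five on Fb.
- root: Fb
- major 3rd: Ab
- diminished 5th: Cbb
- minor 7th: Ebb
- major 9th: Gb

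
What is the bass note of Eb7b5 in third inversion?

Db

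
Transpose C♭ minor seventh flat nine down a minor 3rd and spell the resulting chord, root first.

Ab, Cb, Eb, Gb, Bbb

A minor 3rd down from Cb is Ab, so the new chord is Ab minor seventh flat nine.
Root: Ab
Minor 3rd (3rd): Cb
Perfect 5th (5th): Eb
Minor 7th (7th): Gb
Minor 9th (9th): Bbb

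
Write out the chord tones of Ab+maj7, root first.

Ab+maj7: augmented major seventh on Ab.
Ab — root
C — major 3rd
E — augmented 5th
G — major 7th

Ab – C – E – G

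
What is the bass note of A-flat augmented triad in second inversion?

E

A-flat augmented triad = Ab–C–E. Second inversion → fifth in the bass = E.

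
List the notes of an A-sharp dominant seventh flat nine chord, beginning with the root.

A-sharp dominant seventh flat nine: dominant seventh flat nine on A-sharp.
A-sharp — root
C-double-sharp — major 3rd
E-sharp — perfect 5th
G-sharp — minor 7th
B — minor 9th

A-sharp  C-double-sharp  E-sharp  G-sharp  B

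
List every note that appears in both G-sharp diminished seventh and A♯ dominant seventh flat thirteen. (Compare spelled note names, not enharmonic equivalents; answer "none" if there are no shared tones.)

G-sharp diminished seventh = G♯, B, D, F.
A♯ dominant seventh flat thirteen = A♯, C𝄪, E♯, G♯, F♯.
Shared: G♯.

G♯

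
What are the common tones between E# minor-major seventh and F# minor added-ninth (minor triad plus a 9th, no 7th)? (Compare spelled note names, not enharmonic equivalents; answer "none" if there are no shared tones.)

G-sharp

E# minor-major seventh: E-sharp G-sharp B-sharp D-double-sharp
F# minor added-ninth: F-sharp A C-sharp G-sharp
Common to both → G-sharp.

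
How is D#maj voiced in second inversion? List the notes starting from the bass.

A#, D#, F##

In root position, D#maj is D#–F##–A#.
Second inversion puts the fifth (A#) in the bass.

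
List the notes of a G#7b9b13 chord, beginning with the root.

Root G♯, quality dominant seventh flat nine flat thirteen:
- root: G♯
- major 3rd: B♯
- perfect 5th: D♯
- minor 7th: F♯
- minor 9th: A
- minor 13th: E

G♯, B♯, D♯, F♯, A, E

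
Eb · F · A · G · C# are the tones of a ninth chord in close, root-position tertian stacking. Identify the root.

F

Arranged so that each adjacent pair is a third by letter name: F – A – C# – Eb – G.
The bottom of that stack, F, is the root (this is F dominant ninth sharp five).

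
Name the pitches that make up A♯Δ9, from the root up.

A♯ C𝄪 E♯ G𝄪 B♯

A♯Δ9 is a major ninth built on A♯.
root → A♯
3rd (major 3rd) → C𝄪
5th (perfect 5th) → E♯
7th (major 7th) → G𝄪
9th (major 9th) → B♯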